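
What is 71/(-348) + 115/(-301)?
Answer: -61391/104748 ≈ -0.58608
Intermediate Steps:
71/(-348) + 115/(-301) = 71*(-1/348) + 115*(-1/301) = -71/348 - 115/301 = -61391/104748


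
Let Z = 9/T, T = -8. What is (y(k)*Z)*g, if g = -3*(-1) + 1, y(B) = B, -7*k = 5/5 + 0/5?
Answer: 9/14 ≈ 0.64286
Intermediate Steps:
k = -⅐ (k = -(5/5 + 0/5)/7 = -(5*(⅕) + 0*(⅕))/7 = -(1 + 0)/7 = -⅐*1 = -⅐ ≈ -0.14286)
g = 4 (g = 3 + 1 = 4)
Z = -9/8 (Z = 9/(-8) = 9*(-⅛) = -9/8 ≈ -1.1250)
(y(k)*Z)*g = -⅐*(-9/8)*4 = (9/56)*4 = 9/14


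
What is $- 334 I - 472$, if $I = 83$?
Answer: $-28194$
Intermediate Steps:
$- 334 I - 472 = \left(-334\right) 83 - 472 = -27722 - 472 = -28194$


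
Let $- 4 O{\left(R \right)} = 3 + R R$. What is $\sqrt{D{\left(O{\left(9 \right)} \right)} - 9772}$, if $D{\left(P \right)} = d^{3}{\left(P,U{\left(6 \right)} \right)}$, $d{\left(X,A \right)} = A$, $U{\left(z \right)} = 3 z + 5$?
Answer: $\sqrt{2395} \approx 48.939$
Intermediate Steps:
$U{\left(z \right)} = 5 + 3 z$
$O{\left(R \right)} = - \frac{3}{4} - \frac{R^{2}}{4}$ ($O{\left(R \right)} = - \frac{3 + R R}{4} = - \frac{3 + R^{2}}{4} = - \frac{3}{4} - \frac{R^{2}}{4}$)
$D{\left(P \right)} = 12167$ ($D{\left(P \right)} = \left(5 + 3 \cdot 6\right)^{3} = \left(5 + 18\right)^{3} = 23^{3} = 12167$)
$\sqrt{D{\left(O{\left(9 \right)} \right)} - 9772} = \sqrt{12167 - 9772} = \sqrt{2395}$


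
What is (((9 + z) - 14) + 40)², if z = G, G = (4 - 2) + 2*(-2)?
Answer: 1089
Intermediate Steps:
G = -2 (G = 2 - 4 = -2)
z = -2
(((9 + z) - 14) + 40)² = (((9 - 2) - 14) + 40)² = ((7 - 14) + 40)² = (-7 + 40)² = 33² = 1089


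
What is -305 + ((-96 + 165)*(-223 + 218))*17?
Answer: -6170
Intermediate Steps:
-305 + ((-96 + 165)*(-223 + 218))*17 = -305 + (69*(-5))*17 = -305 - 345*17 = -305 - 5865 = -6170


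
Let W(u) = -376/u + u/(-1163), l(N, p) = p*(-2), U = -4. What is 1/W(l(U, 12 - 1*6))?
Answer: 3489/109358 ≈ 0.031904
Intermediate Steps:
l(N, p) = -2*p
W(u) = -376/u - u/1163 (W(u) = -376/u + u*(-1/1163) = -376/u - u/1163)
1/W(l(U, 12 - 1*6)) = 1/(-376*(-1/(2*(12 - 1*6))) - (-2)*(12 - 1*6)/1163) = 1/(-376*(-1/(2*(12 - 6))) - (-2)*(12 - 6)/1163) = 1/(-376/((-2*6)) - (-2)*6/1163) = 1/(-376/(-12) - 1/1163*(-12)) = 1/(-376*(-1/12) + 12/1163) = 1/(94/3 + 12/1163) = 1/(109358/3489) = 3489/109358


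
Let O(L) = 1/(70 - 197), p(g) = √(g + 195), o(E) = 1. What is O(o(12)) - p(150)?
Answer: -1/127 - √345 ≈ -18.582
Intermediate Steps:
p(g) = √(195 + g)
O(L) = -1/127 (O(L) = 1/(-127) = -1/127)
O(o(12)) - p(150) = -1/127 - √(195 + 150) = -1/127 - √345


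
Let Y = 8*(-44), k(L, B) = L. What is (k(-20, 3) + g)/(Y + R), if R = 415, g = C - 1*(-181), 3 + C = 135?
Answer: 293/63 ≈ 4.6508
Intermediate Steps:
C = 132 (C = -3 + 135 = 132)
g = 313 (g = 132 - 1*(-181) = 132 + 181 = 313)
Y = -352
(k(-20, 3) + g)/(Y + R) = (-20 + 313)/(-352 + 415) = 293/63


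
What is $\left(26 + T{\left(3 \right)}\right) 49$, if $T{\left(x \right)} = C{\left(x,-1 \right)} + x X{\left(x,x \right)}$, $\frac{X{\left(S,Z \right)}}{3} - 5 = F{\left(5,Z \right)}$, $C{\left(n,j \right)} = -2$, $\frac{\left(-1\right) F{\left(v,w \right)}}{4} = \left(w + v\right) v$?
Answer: $-67179$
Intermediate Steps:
$F{\left(v,w \right)} = - 4 v \left(v + w\right)$ ($F{\left(v,w \right)} = - 4 \left(w + v\right) v = - 4 \left(v + w\right) v = - 4 v \left(v + w\right)$)
$X{\left(S,Z \right)} = -285 - 60 Z$ ($X{\left(S,Z \right)} = 15 + 3 \left(\left(-4\right) 5 \left(5 + Z\right)\right) = 15 + 3 \left(-100 - 20 Z\right) = 15 - \left(300 + 60 Z\right) = -285 - 60 Z$)
$T{\left(x \right)} = -2 + x \left(-285 - 60 x\right)$
$\left(26 + T{\left(3 \right)}\right) 49 = \left(26 - \left(2 + 45 \left(19 + 4 \cdot 3\right)\right)\right) 49 = \left(26 - \left(2 + 45 \left(19 + 12\right)\right)\right) 49 = \left(26 - \left(2 + 45 \cdot 31\right)\right) 49 = \left(26 - 1397\right) 49 = \left(-1371\right) 49 = -67179$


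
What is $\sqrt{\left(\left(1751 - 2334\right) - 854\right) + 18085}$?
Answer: $2 \sqrt{4162} \approx 129.03$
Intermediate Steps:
$\sqrt{\left(\left(1751 - 2334\right) - 854\right) + 18085} = \sqrt{\left(-583 - 854\right) + 18085} = \sqrt{-1437 + 18085} = \sqrt{16648} = 2 \sqrt{4162}$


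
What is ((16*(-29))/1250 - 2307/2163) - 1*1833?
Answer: -826643522/450625 ≈ -1834.4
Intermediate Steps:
((16*(-29))/1250 - 2307/2163) - 1*1833 = (-464*1/1250 - 2307*1/2163) - 1833 = (-232/625 - 769/721) - 1833 = -647897/450625 - 1833 = -826643522/450625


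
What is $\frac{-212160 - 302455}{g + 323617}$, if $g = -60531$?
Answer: $- \frac{514615}{263086} \approx -1.9561$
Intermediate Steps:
$\frac{-212160 - 302455}{g + 323617} = \frac{-212160 - 302455}{-60531 + 323617} = - \frac{514615}{263086}$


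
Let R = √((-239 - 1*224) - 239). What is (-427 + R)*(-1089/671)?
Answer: 693 - 297*I*√78/61 ≈ 693.0 - 43.001*I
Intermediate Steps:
R = 3*I*√78 (R = √((-239 - 224) - 239) = √(-463 - 239) = √(-702) = 3*I*√78 ≈ 26.495*I)
(-427 + R)*(-1089/671) = (-427 + 3*I*√78)*(-1089/671) = (-427 + 3*I*√78)*(-1089*1/671) = (-427 + 3*I*√78)*(-99/61) = 693 - 297*I*√78/61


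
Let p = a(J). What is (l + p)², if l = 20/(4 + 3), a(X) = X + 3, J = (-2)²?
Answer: 4761/49 ≈ 97.163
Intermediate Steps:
J = 4
a(X) = 3 + X
p = 7 (p = 3 + 4 = 7)
l = 20/7 ≈ 2.8571
(l + p)² = (20/7 + 7)² = (69/7)² = 4761/49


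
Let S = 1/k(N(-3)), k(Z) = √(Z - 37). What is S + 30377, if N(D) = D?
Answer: 30377 - I*√10/20 ≈ 30377.0 - 0.15811*I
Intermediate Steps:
k(Z) = √(-37 + Z)
S = -I*√10/20 (S = 1/(√(-37 - 3)) = 1/(√(-40)) = 1/(2*I*√10) = -I*√10/20 ≈ -0.15811*I)
S + 30377 = -I*√10/20 + 30377 = 30377 - I*√10/20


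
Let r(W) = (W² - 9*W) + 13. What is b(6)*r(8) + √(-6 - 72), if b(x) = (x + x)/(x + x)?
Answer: 5 + I*√78 ≈ 5.0 + 8.8318*I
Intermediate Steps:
b(x) = 1 (b(x) = (2*x)/((2*x)) = (2*x)*(1/(2*x)) = 1)
r(W) = 13 + W² - 9*W
b(6)*r(8) + √(-6 - 72) = 1*(13 + 8² - 9*8) + √(-6 - 72) = 1*(13 + 64 - 72) + √(-78) = 1*5 + I*√78 = 5 + I*√78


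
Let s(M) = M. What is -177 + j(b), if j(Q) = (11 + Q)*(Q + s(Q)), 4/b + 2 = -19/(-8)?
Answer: 2567/9 ≈ 285.22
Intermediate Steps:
b = 32/3 (b = 4/(-2 - 19/(-8)) = 4/(-2 - 19*(-1/8)) = 4/(-2 + 19/8) = 4/(3/8) = 4*(8/3) = 32/3 ≈ 10.667)
j(Q) = 2*Q*(11 + Q) (j(Q) = (11 + Q)*(Q + Q) = (11 + Q)*(2*Q) = 2*Q*(11 + Q))
-177 + j(b) = -177 + 2*(32/3)*(11 + 32/3) = -177 + 2*(32/3)*(65/3) = -177 + 4160/9 = 2567/9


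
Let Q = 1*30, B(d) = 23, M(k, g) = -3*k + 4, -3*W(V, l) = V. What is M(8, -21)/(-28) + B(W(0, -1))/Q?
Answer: 311/210 ≈ 1.4810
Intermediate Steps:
W(V, l) = -V/3
M(k, g) = 4 - 3*k
Q = 30
M(8, -21)/(-28) + B(W(0, -1))/Q = (4 - 3*8)/(-28) + 23/30 = (4 - 24)*(-1/28) + 23*(1/30) = -20*(-1/28) + 23/30 = 5/7 + 23/30 = 311/210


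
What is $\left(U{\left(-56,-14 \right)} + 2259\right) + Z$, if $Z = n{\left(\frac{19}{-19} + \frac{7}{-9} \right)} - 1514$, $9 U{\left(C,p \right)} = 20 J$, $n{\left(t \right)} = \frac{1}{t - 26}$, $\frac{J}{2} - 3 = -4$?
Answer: $\frac{1666169}{2250} \approx 740.52$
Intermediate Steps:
$J = -2$ ($J = 6 + 2 \left(-4\right) = 6 - 8 = -2$)
$n{\left(t \right)} = \frac{1}{-26 + t}$
$U{\left(C,p \right)} = - \frac{40}{9}$ ($U{\left(C,p \right)} = \frac{20 \left(-2\right)}{9} = \frac{1}{9} \left(-40\right) = - \frac{40}{9}$)
$Z = - \frac{378509}{250}$ ($Z = \frac{1}{-26 + \left(\frac{19}{-19} + \frac{7}{-9}\right)} - 1514 = \frac{1}{-26 + \left(19 \left(- \frac{1}{19}\right) + 7 \left(- \frac{1}{9}\right)\right)} - 1514 = \frac{1}{-26 - \frac{16}{9}} - 1514 = \frac{1}{- \frac{250}{9}} - 1514 = - \frac{9}{250} - 1514 = - \frac{378509}{250} \approx -1514.0$)
$\left(U{\left(-56,-14 \right)} + 2259\right) + Z = \left(- \frac{40}{9} + 2259\right) - \frac{378509}{250} = \frac{20291}{9} - \frac{378509}{250} = \frac{1666169}{2250}$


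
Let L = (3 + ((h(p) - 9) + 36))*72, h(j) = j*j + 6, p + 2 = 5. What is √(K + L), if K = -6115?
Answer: 5*I*√115 ≈ 53.619*I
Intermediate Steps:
p = 3 (p = -2 + 5 = 3)
h(j) = 6 + j² (h(j) = j² + 6 = 6 + j²)
L = 3240 (L = (3 + (((6 + 3²) - 9) + 36))*72 = (3 + (((6 + 9) - 9) + 36))*72 = (3 + ((15 - 9) + 36))*72 = (3 + (6 + 36))*72 = (3 + 42)*72 = 45*72 = 3240)
√(K + L) = √(-6115 + 3240) = √(-2875) = 5*I*√115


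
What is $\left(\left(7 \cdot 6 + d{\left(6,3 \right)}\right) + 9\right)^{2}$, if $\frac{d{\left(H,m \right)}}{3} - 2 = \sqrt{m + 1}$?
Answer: $3969$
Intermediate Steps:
$d{\left(H,m \right)} = 6 + 3 \sqrt{1 + m}$ ($d{\left(H,m \right)} = 6 + 3 \sqrt{m + 1} = 6 + 3 \sqrt{1 + m}$)
$\left(\left(7 \cdot 6 + d{\left(6,3 \right)}\right) + 9\right)^{2} = \left(\left(7 \cdot 6 + \left(6 + 3 \sqrt{1 + 3}\right)\right) + 9\right)^{2} = \left(\left(42 + \left(6 + 3 \sqrt{4}\right)\right) + 9\right)^{2} = \left(\left(42 + \left(6 + 3 \cdot 2\right)\right) + 9\right)^{2} = \left(\left(42 + \left(6 + 6\right)\right) + 9\right)^{2} = \left(\left(42 + 12\right) + 9\right)^{2} = \left(54 + 9\right)^{2} = 63^{2} = 3969$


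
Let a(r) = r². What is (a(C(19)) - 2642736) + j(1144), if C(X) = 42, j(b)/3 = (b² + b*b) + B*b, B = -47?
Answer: 5050140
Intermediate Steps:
j(b) = -141*b + 6*b² (j(b) = 3*((b² + b*b) - 47*b) = 3*((b² + b²) - 47*b) = 3*(2*b² - 47*b) = 3*(-47*b + 2*b²) = -141*b + 6*b²)
(a(C(19)) - 2642736) + j(1144) = (42² - 2642736) + 3*1144*(-47 + 2*1144) = (1764 - 2642736) + 3*1144*(-47 + 2288) = -2640972 + 3*1144*2241 = -2640972 + 7691112 = 5050140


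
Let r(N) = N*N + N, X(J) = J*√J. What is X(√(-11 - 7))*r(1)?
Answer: 6*(-2)^(¾)*√3 ≈ -12.359 + 12.359*I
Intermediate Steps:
X(J) = J^(3/2)
r(N) = N + N² (r(N) = N² + N = N + N²)
X(√(-11 - 7))*r(1) = (√(-11 - 7))^(3/2)*(1*(1 + 1)) = (√(-18))^(3/2)*(1*2) = (3*I*√2)^(3/2)*2 = (3*2^(¾)*√3*I^(3/2))*2 = 6*2^(¾)*√3*I^(3/2)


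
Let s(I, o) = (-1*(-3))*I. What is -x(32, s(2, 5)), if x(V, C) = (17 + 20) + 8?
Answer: -45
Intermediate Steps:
s(I, o) = 3*I
x(V, C) = 45 (x(V, C) = 37 + 8 = 45)
-x(32, s(2, 5)) = -1*45 = -45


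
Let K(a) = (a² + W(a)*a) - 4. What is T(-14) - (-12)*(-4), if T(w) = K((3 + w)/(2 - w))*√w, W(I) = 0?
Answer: -48 - 903*I*√14/256 ≈ -48.0 - 13.198*I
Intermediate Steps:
K(a) = -4 + a² (K(a) = (a² + 0*a) - 4 = (a² + 0) - 4 = a² - 4 = -4 + a²)
T(w) = √w*(-4 + (3 + w)²/(2 - w)²) (T(w) = (-4 + ((3 + w)/(2 - w))²)*√w = (-4 + (3 + w)²/(2 - w)²)*√w = √w*(-4 + (3 + w)²/(2 - w)²))
T(-14) - (-12)*(-4) = √(-14)*((3 - 14)² - 4*(-2 - 14)²)/(-2 - 14)² - (-12)*(-4) = (I*√14)*((-11)² - 4*(-16)²)/(-16)² - 1*48 = (I*√14)*(1/256)*(121 - 4*256) - 48 = (I*√14)*(1/256)*(121 - 1024) - 48 = (I*√14)*(1/256)*(-903) - 48 = -903*I*√14/256 - 48 = -48 - 903*I*√14/256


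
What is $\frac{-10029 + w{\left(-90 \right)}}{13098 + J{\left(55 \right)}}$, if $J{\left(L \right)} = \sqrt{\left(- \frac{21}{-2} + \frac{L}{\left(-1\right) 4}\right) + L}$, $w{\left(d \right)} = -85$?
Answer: $- \frac{176630896}{228743403} + \frac{20228 \sqrt{23}}{228743403} \approx -0.77176$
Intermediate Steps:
$J{\left(L \right)} = \sqrt{\frac{21}{2} + \frac{3 L}{4}}$ ($J{\left(L \right)} = \sqrt{\left(\left(-21\right) \left(- \frac{1}{2}\right) + \frac{L}{-4}\right) + L} = \sqrt{\left(\frac{21}{2} + L \left(- \frac{1}{4}\right)\right) + L} = \sqrt{\left(\frac{21}{2} - \frac{L}{4}\right) + L} = \sqrt{\frac{21}{2} + \frac{3 L}{4}}$)
$\frac{-10029 + w{\left(-90 \right)}}{13098 + J{\left(55 \right)}} = \frac{-10029 - 85}{13098 + \frac{\sqrt{42 + 3 \cdot 55}}{2}} = - \frac{10114}{13098 + \frac{\sqrt{42 + 165}}{2}} = - \frac{10114}{13098 + \frac{\sqrt{207}}{2}} = - \frac{10114}{13098 + \frac{3 \sqrt{23}}{2}}$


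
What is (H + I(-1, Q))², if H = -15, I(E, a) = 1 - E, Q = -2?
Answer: 169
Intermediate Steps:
(H + I(-1, Q))² = (-15 + (1 - 1*(-1)))² = (-15 + (1 + 1))² = (-15 + 2)² = (-13)² = 169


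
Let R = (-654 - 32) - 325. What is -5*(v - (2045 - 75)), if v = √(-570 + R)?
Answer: 9850 - 5*I*√1581 ≈ 9850.0 - 198.81*I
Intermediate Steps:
R = -1011 (R = -686 - 325 = -1011)
v = I*√1581 (v = √(-570 - 1011) = √(-1581) = I*√1581 ≈ 39.762*I)
-5*(v - (2045 - 75)) = -5*(I*√1581 - (2045 - 75)) = -5*(I*√1581 - 1*1970) = -5*(I*√1581 - 1970) = -5*(-1970 + I*√1581) = 9850 - 5*I*√1581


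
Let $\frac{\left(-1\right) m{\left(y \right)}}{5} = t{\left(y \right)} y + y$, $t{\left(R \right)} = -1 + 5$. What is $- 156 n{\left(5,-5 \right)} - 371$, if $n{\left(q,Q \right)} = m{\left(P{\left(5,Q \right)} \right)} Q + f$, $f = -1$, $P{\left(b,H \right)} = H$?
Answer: $97285$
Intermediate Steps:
$t{\left(R \right)} = 4$
$m{\left(y \right)} = - 25 y$ ($m{\left(y \right)} = - 5 \left(4 y + y\right) = - 5 \cdot 5 y = - 25 y$)
$n{\left(q,Q \right)} = -1 - 25 Q^{2}$ ($n{\left(q,Q \right)} = - 25 Q Q - 1 = - 25 Q^{2} - 1 = -1 - 25 Q^{2}$)
$- 156 n{\left(5,-5 \right)} - 371 = - 156 \left(-1 - 25 \left(-5\right)^{2}\right) - 371 = - 156 \left(-1 - 625\right) - 371 = \left(-156\right) \left(-626\right) - 371 = 97656 - 371 = 97285$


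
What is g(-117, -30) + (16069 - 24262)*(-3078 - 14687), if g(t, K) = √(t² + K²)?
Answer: 145548645 + 3*√1621 ≈ 1.4555e+8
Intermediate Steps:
g(t, K) = √(K² + t²)
g(-117, -30) + (16069 - 24262)*(-3078 - 14687) = √((-30)² + (-117)²) + (16069 - 24262)*(-3078 - 14687) = √(900 + 13689) - 8193*(-17765) = √14589 + 145548645 = 3*√1621 + 145548645 = 145548645 + 3*√1621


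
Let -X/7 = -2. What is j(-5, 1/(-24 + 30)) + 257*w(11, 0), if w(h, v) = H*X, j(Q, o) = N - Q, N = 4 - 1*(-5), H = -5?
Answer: -17976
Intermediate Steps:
X = 14 (X = -7*(-2) = 14)
N = 9 (N = 4 + 5 = 9)
j(Q, o) = 9 - Q
w(h, v) = -70 (w(h, v) = -5*14 = -70)
j(-5, 1/(-24 + 30)) + 257*w(11, 0) = (9 - 1*(-5)) + 257*(-70) = (9 + 5) - 17990 = 14 - 17990 = -17976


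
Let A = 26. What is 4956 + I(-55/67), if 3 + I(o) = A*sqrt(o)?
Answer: 4953 + 26*I*sqrt(3685)/67 ≈ 4953.0 + 23.557*I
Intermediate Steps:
I(o) = -3 + 26*sqrt(o)
4956 + I(-55/67) = 4956 + (-3 + 26*sqrt(-55/67)) = 4956 + (-3 + 26*(I*sqrt(3685)/67)) = 4956 + (-3 + 26*I*sqrt(3685)/67) = 4953 + 26*I*sqrt(3685)/67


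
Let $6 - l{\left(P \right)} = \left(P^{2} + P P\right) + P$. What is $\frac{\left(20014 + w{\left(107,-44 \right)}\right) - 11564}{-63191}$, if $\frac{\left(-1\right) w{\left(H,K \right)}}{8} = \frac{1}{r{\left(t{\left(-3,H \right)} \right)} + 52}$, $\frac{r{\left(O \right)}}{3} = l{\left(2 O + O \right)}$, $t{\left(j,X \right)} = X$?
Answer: $- \frac{5231724558}{39124012549} \approx -0.13372$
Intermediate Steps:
$l{\left(P \right)} = 6 - P - 2 P^{2}$ ($l{\left(P \right)} = 6 - \left(\left(P^{2} + P P\right) + P\right) = 6 - \left(\left(P^{2} + P^{2}\right) + P\right) = 6 - \left(2 P^{2} + P\right) = 6 - \left(P + 2 P^{2}\right) = 6 - P - 2 P^{2}$)
$r{\left(O \right)} = 18 - 54 O^{2} - 9 O$ ($r{\left(O \right)} = 3 \left(6 - \left(2 O + O\right) - 2 \left(2 O + O\right)^{2}\right) = 3 \left(6 - 3 O - 2 \left(3 O\right)^{2}\right) = 3 \left(6 - 3 O - 2 \cdot 9 O^{2}\right) = 3 \left(6 - 3 O - 18 O^{2}\right) = 3 \left(6 - 18 O^{2} - 3 O\right) = 18 - 54 O^{2} - 9 O$)
$w{\left(H,K \right)} = - \frac{8}{70 - 54 H^{2} - 9 H}$ ($w{\left(H,K \right)} = - \frac{8}{\left(18 - 54 H^{2} - 9 H\right) + 52} = - \frac{8}{70 - 54 H^{2} - 9 H}$)
$\frac{\left(20014 + w{\left(107,-44 \right)}\right) - 11564}{-63191} = \frac{\left(20014 + \frac{8}{-70 + 9 \cdot 107 + 54 \cdot 107^{2}}\right) - 11564}{-63191} = \left(\left(20014 + \frac{8}{-70 + 963 + 54 \cdot 11449}\right) - 11564\right) \left(- \frac{1}{63191}\right) = \left(\left(20014 + \frac{8}{-70 + 963 + 618246}\right) - 11564\right) \left(- \frac{1}{63191}\right) = \left(\left(20014 + \frac{8}{619139}\right) - 11564\right) \left(- \frac{1}{63191}\right) = \left(\frac{12391447954}{619139} - 11564\right) \left(- \frac{1}{63191}\right) = \frac{5231724558}{619139} \left(- \frac{1}{63191}\right) = - \frac{5231724558}{39124012549}$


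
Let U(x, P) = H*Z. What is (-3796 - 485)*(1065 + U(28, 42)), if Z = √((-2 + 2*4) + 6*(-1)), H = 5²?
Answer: -4559265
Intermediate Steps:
H = 25
Z = 0 (Z = √((-2 + 8) - 6) = √(6 - 6) = √0 = 0)
U(x, P) = 0 (U(x, P) = 25*0 = 0)
(-3796 - 485)*(1065 + U(28, 42)) = (-3796 - 485)*(1065 + 0) = -4281*1065 = -4559265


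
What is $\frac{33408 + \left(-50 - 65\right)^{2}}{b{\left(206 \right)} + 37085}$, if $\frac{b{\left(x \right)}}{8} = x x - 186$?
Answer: $\frac{46633}{375085} \approx 0.12433$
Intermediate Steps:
$b{\left(x \right)} = -1488 + 8 x^{2}$ ($b{\left(x \right)} = 8 \left(x x - 186\right) = 8 \left(x^{2} - 186\right) = 8 \left(-186 + x^{2}\right) = -1488 + 8 x^{2}$)
$\frac{33408 + \left(-50 - 65\right)^{2}}{b{\left(206 \right)} + 37085} = \frac{33408 + \left(-50 - 65\right)^{2}}{\left(-1488 + 8 \cdot 206^{2}\right) + 37085} = \frac{33408 + \left(-115\right)^{2}}{\left(-1488 + 8 \cdot 42436\right) + 37085} = \frac{33408 + 13225}{\left(-1488 + 339488\right) + 37085} = \frac{46633}{338000 + 37085} = \frac{46633}{375085}$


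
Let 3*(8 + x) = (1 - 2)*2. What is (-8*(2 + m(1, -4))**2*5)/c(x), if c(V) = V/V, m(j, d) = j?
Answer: -360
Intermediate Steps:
x = -26/3 (x = -8 + ((1 - 2)*2)/3 = -8 + (-1*2)/3 = -8 + (1/3)*(-2) = -8 - 2/3 = -26/3 ≈ -8.6667)
c(V) = 1
(-8*(2 + m(1, -4))**2*5)/c(x) = (-8*(2 + 1)**2*5)/1 = (-8*3**2*5)*1 = (-8*9*5)*1 = -72*5*1 = -360*1 = -360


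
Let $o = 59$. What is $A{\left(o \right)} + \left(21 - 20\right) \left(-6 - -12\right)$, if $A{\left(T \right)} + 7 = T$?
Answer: $58$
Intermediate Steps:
$A{\left(T \right)} = -7 + T$
$A{\left(o \right)} + \left(21 - 20\right) \left(-6 - -12\right) = \left(-7 + 59\right) + \left(21 - 20\right) \left(-6 - -12\right) = 52 + 1 \left(-6 + 12\right) = 52 + 1 \cdot 6 = 52 + 6 = 58$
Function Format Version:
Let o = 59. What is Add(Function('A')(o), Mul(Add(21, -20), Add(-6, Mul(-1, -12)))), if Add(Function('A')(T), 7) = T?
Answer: 58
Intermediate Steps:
Function('A')(T) = Add(-7, T)
Add(Function('A')(o), Mul(Add(21, -20), Add(-6, Mul(-1, -12)))) = Add(Add(-7, 59), Mul(Add(21, -20), Add(-6, Mul(-1, -12)))) = Add(52, Mul(1, Add(-6, 12))) = Add(52, Mul(1, 6)) = Add(52, 6) = 58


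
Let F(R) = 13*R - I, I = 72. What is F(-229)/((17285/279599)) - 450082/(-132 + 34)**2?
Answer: -4097582113187/83002570 ≈ -49367.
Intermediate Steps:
F(R) = -72 + 13*R (F(R) = 13*R - 1*72 = 13*R - 72 = -72 + 13*R)
F(-229)/((17285/279599)) - 450082/(-132 + 34)**2 = (-72 + 13*(-229))/((17285/279599)) - 450082/(-132 + 34)**2 = (-72 - 2977)/((17285*(1/279599))) - 450082/((-98)**2) = -3049/17285/279599 - 450082/9604 = -3049*279599/17285 - 450082*1/9604 = -852497351/17285 - 225041/4802 = -4097582113187/83002570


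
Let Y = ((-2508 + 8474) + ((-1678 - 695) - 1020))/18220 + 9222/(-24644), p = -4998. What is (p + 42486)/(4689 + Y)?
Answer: 4208156208960/526330132423 ≈ 7.9953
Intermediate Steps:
Y = -26153957/112253420 (Y = (5966 + (-2373 - 1020))*(1/18220) + 9222*(-1/24644) = (5966 - 3393)*(1/18220) - 4611/12322 = 2573*(1/18220) - 4611/12322 = 2573/18220 - 4611/12322 = -26153957/112253420 ≈ -0.23299)
(p + 42486)/(4689 + Y) = (-4998 + 42486)/(4689 - 26153957/112253420) = 37488/(526330132423/112253420) = 37488*(112253420/526330132423) = 4208156208960/526330132423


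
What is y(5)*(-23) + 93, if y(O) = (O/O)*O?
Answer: -22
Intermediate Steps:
y(O) = O (y(O) = 1*O = O)
y(5)*(-23) + 93 = 5*(-23) + 93 = -115 + 93 = -22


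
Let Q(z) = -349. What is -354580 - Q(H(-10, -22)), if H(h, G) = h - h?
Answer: -354231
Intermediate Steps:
H(h, G) = 0
-354580 - Q(H(-10, -22)) = -354580 - 1*(-349) = -354580 + 349 = -354231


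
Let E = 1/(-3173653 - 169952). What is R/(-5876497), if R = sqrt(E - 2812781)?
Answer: -I*sqrt(31446031982948939130)/19648684751685 ≈ -0.0002854*I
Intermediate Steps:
E = -1/3343605 (E = 1/(-3343605) = -1/3343605 ≈ -2.9908e-7)
R = I*sqrt(31446031982948939130)/3343605 (R = sqrt(-1/3343605 - 2812781) = sqrt(-9404828615506/3343605) = I*sqrt(31446031982948939130)/3343605 ≈ 1677.1*I)
R/(-5876497) = (I*sqrt(31446031982948939130)/3343605)/(-5876497) = (I*sqrt(31446031982948939130)/3343605)*(-1/5876497) = -I*sqrt(31446031982948939130)/19648684751685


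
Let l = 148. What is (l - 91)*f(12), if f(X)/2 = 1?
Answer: 114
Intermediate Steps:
f(X) = 2 (f(X) = 2*1 = 2)
(l - 91)*f(12) = (148 - 91)*2 = 57*2 = 114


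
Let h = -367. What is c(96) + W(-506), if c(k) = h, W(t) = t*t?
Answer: 255669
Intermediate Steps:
W(t) = t²
c(k) = -367
c(96) + W(-506) = -367 + (-506)² = -367 + 256036 = 255669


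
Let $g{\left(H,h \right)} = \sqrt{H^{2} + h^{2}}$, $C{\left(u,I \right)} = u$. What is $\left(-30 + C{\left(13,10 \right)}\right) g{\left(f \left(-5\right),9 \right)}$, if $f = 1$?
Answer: $- 17 \sqrt{106} \approx -175.03$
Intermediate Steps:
$\left(-30 + C{\left(13,10 \right)}\right) g{\left(f \left(-5\right),9 \right)} = \left(-30 + 13\right) \sqrt{\left(1 \left(-5\right)\right)^{2} + 9^{2}} = - 17 \sqrt{\left(-5\right)^{2} + 81} = - 17 \sqrt{25 + 81} = - 17 \sqrt{106}$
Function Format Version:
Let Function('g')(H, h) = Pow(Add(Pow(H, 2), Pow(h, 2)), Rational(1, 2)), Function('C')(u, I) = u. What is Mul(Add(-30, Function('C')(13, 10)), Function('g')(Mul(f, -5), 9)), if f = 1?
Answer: Mul(-17, Pow(106, Rational(1, 2))) ≈ -175.03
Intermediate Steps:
Mul(Add(-30, Function('C')(13, 10)), Function('g')(Mul(f, -5), 9)) = Mul(Add(-30, 13), Pow(Add(Pow(Mul(1, -5), 2), Pow(9, 2)), Rational(1, 2))) = Mul(-17, Pow(Add(Pow(-5, 2), 81), Rational(1, 2))) = Mul(-17, Pow(Add(25, 81), Rational(1, 2))) = Mul(-17, Pow(106, Rational(1, 2)))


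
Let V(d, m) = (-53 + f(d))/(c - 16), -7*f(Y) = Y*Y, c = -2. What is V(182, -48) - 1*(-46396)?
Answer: 279971/6 ≈ 46662.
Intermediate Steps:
f(Y) = -Y²/7 (f(Y) = -Y*Y/7 = -Y²/7)
V(d, m) = 53/18 + d²/126 (V(d, m) = (-53 - d²/7)/(-2 - 16) = (-53 - d²/7)/(-18) = (-53 - d²/7)*(-1/18) = 53/18 + d²/126)
V(182, -48) - 1*(-46396) = (53/18 + (1/126)*182²) - 1*(-46396) = (53/18 + (1/126)*33124) + 46396 = (53/18 + 2366/9) + 46396 = 1595/6 + 46396 = 279971/6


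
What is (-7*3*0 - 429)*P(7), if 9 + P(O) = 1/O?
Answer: 26598/7 ≈ 3799.7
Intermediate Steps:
P(O) = -9 + 1/O
(-7*3*0 - 429)*P(7) = (-7*3*0 - 429)*(-9 + 1/7) = (-21*0 - 429)*(-9 + 1/7) = (0 - 429)*(-62/7) = -429*(-62/7) = 26598/7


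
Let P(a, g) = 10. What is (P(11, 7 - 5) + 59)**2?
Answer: 4761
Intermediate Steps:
(P(11, 7 - 5) + 59)**2 = (10 + 59)**2 = 69**2 = 4761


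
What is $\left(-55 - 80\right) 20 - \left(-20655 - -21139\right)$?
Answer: $-3184$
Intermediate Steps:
$\left(-55 - 80\right) 20 - \left(-20655 - -21139\right) = \left(-135\right) 20 - \left(-20655 + 21139\right) = -2700 - 484 = -3184$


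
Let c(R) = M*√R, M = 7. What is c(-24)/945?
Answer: 2*I*√6/135 ≈ 0.036289*I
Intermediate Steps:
c(R) = 7*√R
c(-24)/945 = (7*√(-24))/945 = (7*(2*I*√6))*(1/945) = (14*I*√6)*(1/945) = 2*I*√6/135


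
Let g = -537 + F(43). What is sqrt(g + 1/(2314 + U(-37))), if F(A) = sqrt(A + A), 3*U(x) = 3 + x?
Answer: sqrt(-6406467111 + 11930116*sqrt(86))/3454 ≈ 22.972*I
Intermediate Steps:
U(x) = 1 + x/3 (U(x) = (3 + x)/3 = 1 + x/3)
F(A) = sqrt(2)*sqrt(A) (F(A) = sqrt(2*A) = sqrt(2)*sqrt(A))
g = -537 + sqrt(86) (g = -537 + sqrt(2)*sqrt(43) = -537 + sqrt(86) ≈ -527.73)
sqrt(g + 1/(2314 + U(-37))) = sqrt((-537 + sqrt(86)) + 1/(2314 + (1 + (1/3)*(-37)))) = sqrt((-537 + sqrt(86)) + 1/(2314 + (1 - 37/3))) = sqrt((-537 + sqrt(86)) + 1/(2314 - 34/3)) = sqrt((-537 + sqrt(86)) + 1/(6908/3)) = sqrt((-537 + sqrt(86)) + 3/6908) = sqrt(-3709593/6908 + sqrt(86))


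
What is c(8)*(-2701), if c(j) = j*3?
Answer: -64824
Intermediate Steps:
c(j) = 3*j
c(8)*(-2701) = (3*8)*(-2701) = 24*(-2701) = -64824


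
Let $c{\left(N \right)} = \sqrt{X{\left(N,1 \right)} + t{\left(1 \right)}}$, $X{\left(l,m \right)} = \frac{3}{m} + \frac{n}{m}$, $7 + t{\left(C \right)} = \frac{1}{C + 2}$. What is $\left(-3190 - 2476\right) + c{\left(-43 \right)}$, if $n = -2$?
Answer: $-5666 + \frac{i \sqrt{51}}{3} \approx -5666.0 + 2.3805 i$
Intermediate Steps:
$t{\left(C \right)} = -7 + \frac{1}{2 + C}$ ($t{\left(C \right)} = -7 + \frac{1}{C + 2} = -7 + \frac{1}{2 + C}$)
$X{\left(l,m \right)} = \frac{1}{m}$ ($X{\left(l,m \right)} = \frac{3}{m} - \frac{2}{m} = \frac{1}{m}$)
$c{\left(N \right)} = \frac{i \sqrt{51}}{3}$ ($c{\left(N \right)} = \sqrt{1^{-1} + \frac{-13 - 7}{2 + 1}} = \sqrt{1 + \frac{-13 - 7}{3}} = \sqrt{1 + \frac{1}{3} \left(-20\right)} = \sqrt{1 - \frac{20}{3}} = \sqrt{- \frac{17}{3}} = \frac{i \sqrt{51}}{3}$)
$\left(-3190 - 2476\right) + c{\left(-43 \right)} = \left(-3190 - 2476\right) + \frac{i \sqrt{51}}{3} = -5666 + \frac{i \sqrt{51}}{3}$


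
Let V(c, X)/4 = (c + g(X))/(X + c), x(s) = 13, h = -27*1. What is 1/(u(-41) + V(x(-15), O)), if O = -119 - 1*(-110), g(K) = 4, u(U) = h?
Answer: -⅒ ≈ -0.10000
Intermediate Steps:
h = -27
u(U) = -27
O = -9 (O = -119 + 110 = -9)
V(c, X) = 4*(4 + c)/(X + c) (V(c, X) = 4*((c + 4)/(X + c)) = 4*((4 + c)/(X + c)) = 4*(4 + c)/(X + c))
1/(u(-41) + V(x(-15), O)) = 1/(-27 + 4*(4 + 13)/(-9 + 13)) = 1/(-27 + 4*17/4) = 1/(-27 + 4*(¼)*17) = 1/(-27 + 17) = 1/(-10) = -⅒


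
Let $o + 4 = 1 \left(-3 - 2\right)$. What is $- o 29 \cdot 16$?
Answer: $4176$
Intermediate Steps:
$o = -9$ ($o = -4 + 1 \left(-3 - 2\right) = -4 + 1 \left(-5\right) = -4 - 5 = -9$)
$- o 29 \cdot 16 = - \left(-9\right) 29 \cdot 16 = - \left(-261\right) 16 = \left(-1\right) \left(-4176\right) = 4176$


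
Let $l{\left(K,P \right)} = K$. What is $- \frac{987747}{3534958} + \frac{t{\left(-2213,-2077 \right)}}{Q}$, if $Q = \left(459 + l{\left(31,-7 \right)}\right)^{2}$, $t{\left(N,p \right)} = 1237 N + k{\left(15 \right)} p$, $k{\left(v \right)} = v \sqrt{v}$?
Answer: $- \frac{14451951043}{1237235300} - \frac{6231 \sqrt{15}}{48020} \approx -12.183$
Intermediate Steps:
$k{\left(v \right)} = v^{\frac{3}{2}}$
$t{\left(N,p \right)} = 1237 N + 15 p \sqrt{15}$ ($t{\left(N,p \right)} = 1237 N + 15^{\frac{3}{2}} p = 1237 N + 15 \sqrt{15} p = 1237 N + 15 p \sqrt{15}$)
$Q = 240100$ ($Q = \left(459 + 31\right)^{2} = 490^{2} = 240100$)
$- \frac{987747}{3534958} + \frac{t{\left(-2213,-2077 \right)}}{Q} = - \frac{987747}{3534958} + \frac{1237 \left(-2213\right) + 15 \left(-2077\right) \sqrt{15}}{240100} = \left(-987747\right) \frac{1}{3534958} + \left(-2737481 - 31155 \sqrt{15}\right) \frac{1}{240100} = - \frac{987747}{3534958} - \left(\frac{2737481}{240100} + \frac{6231 \sqrt{15}}{48020}\right) = - \frac{14451951043}{1237235300} - \frac{6231 \sqrt{15}}{48020}$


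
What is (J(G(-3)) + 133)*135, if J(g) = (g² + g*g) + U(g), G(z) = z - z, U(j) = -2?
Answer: 17685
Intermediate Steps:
G(z) = 0
J(g) = -2 + 2*g² (J(g) = (g² + g*g) - 2 = (g² + g²) - 2 = 2*g² - 2 = -2 + 2*g²)
(J(G(-3)) + 133)*135 = ((-2 + 2*0²) + 133)*135 = ((-2 + 2*0) + 133)*135 = ((-2 + 0) + 133)*135 = (-2 + 133)*135 = 131*135 = 17685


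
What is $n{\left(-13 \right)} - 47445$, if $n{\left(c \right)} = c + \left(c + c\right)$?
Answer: $-47484$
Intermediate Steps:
$n{\left(c \right)} = 3 c$ ($n{\left(c \right)} = c + 2 c = 3 c$)
$n{\left(-13 \right)} - 47445 = 3 \left(-13\right) - 47445 = -39 - 47445 = -47484$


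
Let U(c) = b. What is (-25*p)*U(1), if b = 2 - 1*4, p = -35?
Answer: -1750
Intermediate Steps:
b = -2 (b = 2 - 4 = -2)
U(c) = -2
(-25*p)*U(1) = -25*(-35)*(-2) = 875*(-2) = -1750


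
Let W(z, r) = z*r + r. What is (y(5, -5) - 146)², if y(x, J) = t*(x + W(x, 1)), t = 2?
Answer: 15376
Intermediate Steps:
W(z, r) = r + r*z (W(z, r) = r*z + r = r + r*z)
y(x, J) = 2 + 4*x (y(x, J) = 2*(x + 1*(1 + x)) = 2*(x + (1 + x)) = 2*(1 + 2*x) = 2 + 4*x)
(y(5, -5) - 146)² = ((2 + 4*5) - 146)² = ((2 + 20) - 146)² = (22 - 146)² = (-124)² = 15376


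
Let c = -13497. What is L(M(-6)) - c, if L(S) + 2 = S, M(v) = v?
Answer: 13489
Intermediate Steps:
L(S) = -2 + S
L(M(-6)) - c = (-2 - 6) - 1*(-13497) = -8 + 13497 = 13489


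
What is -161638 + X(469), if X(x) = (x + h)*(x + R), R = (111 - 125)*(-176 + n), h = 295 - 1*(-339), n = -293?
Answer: 7597967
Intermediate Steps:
h = 634 (h = 295 + 339 = 634)
R = 6566 (R = (111 - 125)*(-176 - 293) = -14*(-469) = 6566)
X(x) = (634 + x)*(6566 + x) (X(x) = (x + 634)*(x + 6566) = (634 + x)*(6566 + x))
-161638 + X(469) = -161638 + (4162844 + 469² + 7200*469) = -161638 + (4162844 + 219961 + 3376800) = -161638 + 7759605 = 7597967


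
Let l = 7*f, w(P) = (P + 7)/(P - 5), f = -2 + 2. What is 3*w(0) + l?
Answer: -21/5 ≈ -4.2000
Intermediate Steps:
f = 0
w(P) = (7 + P)/(-5 + P)
l = 0 (l = 7*0 = 0)
3*w(0) + l = 3*((7 + 0)/(-5 + 0)) + 0 = 3*(7/(-5)) + 0 = 3*(-⅕*7) + 0 = 3*(-7/5) + 0 = -21/5 + 0 = -21/5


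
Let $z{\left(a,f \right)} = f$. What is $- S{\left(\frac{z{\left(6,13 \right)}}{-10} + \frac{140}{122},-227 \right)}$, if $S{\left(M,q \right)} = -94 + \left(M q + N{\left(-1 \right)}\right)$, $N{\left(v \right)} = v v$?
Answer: $\frac{35619}{610} \approx 58.392$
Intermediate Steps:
$N{\left(v \right)} = v^{2}$
$S{\left(M,q \right)} = -93 + M q$ ($S{\left(M,q \right)} = -94 + \left(M q + \left(-1\right)^{2}\right) = -94 + \left(M q + 1\right) = -94 + \left(1 + M q\right) = -93 + M q$)
$- S{\left(\frac{z{\left(6,13 \right)}}{-10} + \frac{140}{122},-227 \right)} = - (-93 + \left(\frac{13}{-10} + \frac{140}{122}\right) \left(-227\right)) = - (-93 + \left(13 \left(- \frac{1}{10}\right) + 140 \cdot \frac{1}{122}\right) \left(-227\right)) = - (-93 + \left(- \frac{13}{10} + \frac{70}{61}\right) \left(-227\right)) = - (-93 - - \frac{21111}{610}) = - (-93 + \frac{21111}{610}) = \left(-1\right) \left(- \frac{35619}{610}\right) = \frac{35619}{610}$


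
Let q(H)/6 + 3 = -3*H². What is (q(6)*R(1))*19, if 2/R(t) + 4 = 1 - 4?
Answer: 25308/7 ≈ 3615.4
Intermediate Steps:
R(t) = -2/7 (R(t) = 2/(-4 + (1 - 4)) = 2/(-4 - 3) = 2/(-7) = 2*(-⅐) = -2/7)
q(H) = -18 - 18*H² (q(H) = -18 + 6*(-3*H²) = -18 - 18*H²)
(q(6)*R(1))*19 = ((-18 - 18*6²)*(-2/7))*19 = ((-18 - 18*36)*(-2/7))*19 = ((-18 - 648)*(-2/7))*19 = -666*(-2/7)*19 = (1332/7)*19 = 25308/7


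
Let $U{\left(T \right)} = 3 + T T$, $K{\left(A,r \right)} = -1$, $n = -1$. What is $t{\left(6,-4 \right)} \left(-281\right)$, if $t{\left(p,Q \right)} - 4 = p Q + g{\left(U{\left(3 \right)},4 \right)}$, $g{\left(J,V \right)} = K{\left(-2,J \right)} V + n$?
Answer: $7025$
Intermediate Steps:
$U{\left(T \right)} = 3 + T^{2}$
$g{\left(J,V \right)} = -1 - V$ ($g{\left(J,V \right)} = - V - 1 = -1 - V$)
$t{\left(p,Q \right)} = -1 + Q p$ ($t{\left(p,Q \right)} = 4 + \left(p Q - 5\right) = 4 + \left(Q p - 5\right) = 4 + \left(-5 + Q p\right) = -1 + Q p$)
$t{\left(6,-4 \right)} \left(-281\right) = \left(-1 - 24\right) \left(-281\right) = \left(-25\right) \left(-281\right) = 7025$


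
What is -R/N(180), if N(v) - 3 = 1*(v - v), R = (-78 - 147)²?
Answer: -16875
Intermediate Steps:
R = 50625 (R = (-225)² = 50625)
N(v) = 3 (N(v) = 3 + 1*(v - v) = 3 + 1*0 = 3 + 0 = 3)
-R/N(180) = -50625/3 = -1*16875 = -16875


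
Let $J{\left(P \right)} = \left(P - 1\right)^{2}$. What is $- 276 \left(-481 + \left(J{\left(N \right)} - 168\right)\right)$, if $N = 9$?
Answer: $161460$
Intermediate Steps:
$J{\left(P \right)} = \left(-1 + P\right)^{2}$
$- 276 \left(-481 + \left(J{\left(N \right)} - 168\right)\right) = - 276 \left(-481 - \left(168 - \left(-1 + 9\right)^{2}\right)\right) = - 276 \left(-481 - \left(168 - 8^{2}\right)\right) = - 276 \left(-481 + \left(64 - 168\right)\right) = - 276 \left(-481 - 104\right) = \left(-276\right) \left(-585\right) = 161460$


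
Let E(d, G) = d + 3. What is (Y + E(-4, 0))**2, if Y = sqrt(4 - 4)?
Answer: 1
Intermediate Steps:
Y = 0 (Y = sqrt(0) = 0)
E(d, G) = 3 + d
(Y + E(-4, 0))**2 = (0 + (3 - 4))**2 = (0 - 1)**2 = (-1)**2 = 1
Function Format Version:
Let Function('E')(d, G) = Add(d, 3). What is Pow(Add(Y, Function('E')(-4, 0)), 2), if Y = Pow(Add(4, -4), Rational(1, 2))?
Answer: 1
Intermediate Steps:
Y = 0 (Y = Pow(0, Rational(1, 2)) = 0)
Function('E')(d, G) = Add(3, d)
Pow(Add(Y, Function('E')(-4, 0)), 2) = Pow(Add(0, Add(3, -4)), 2) = Pow(Add(0, -1), 2) = Pow(-1, 2) = 1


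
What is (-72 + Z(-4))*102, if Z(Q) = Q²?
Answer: -5712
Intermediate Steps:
(-72 + Z(-4))*102 = (-72 + (-4)²)*102 = (-72 + 16)*102 = -56*102 = -5712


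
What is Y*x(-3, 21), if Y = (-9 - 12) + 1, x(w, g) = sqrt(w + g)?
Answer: -60*sqrt(2) ≈ -84.853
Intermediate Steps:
x(w, g) = sqrt(g + w)
Y = -20 (Y = -21 + 1 = -20)
Y*x(-3, 21) = -20*sqrt(21 - 3) = -60*sqrt(2)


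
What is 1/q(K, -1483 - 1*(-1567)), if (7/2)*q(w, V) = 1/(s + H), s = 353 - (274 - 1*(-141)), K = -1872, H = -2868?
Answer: -10255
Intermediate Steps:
s = -62 (s = 353 - (274 + 141) = 353 - 1*415 = 353 - 415 = -62)
q(w, V) = -1/10255 (q(w, V) = 2/(7*(-62 - 2868)) = (2/7)/(-2930) = (2/7)*(-1/2930) = -1/10255)
1/q(K, -1483 - 1*(-1567)) = 1/(-1/10255) = -10255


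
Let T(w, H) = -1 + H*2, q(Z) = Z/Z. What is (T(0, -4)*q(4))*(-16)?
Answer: 144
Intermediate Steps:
q(Z) = 1
T(w, H) = -1 + 2*H
(T(0, -4)*q(4))*(-16) = ((-1 + 2*(-4))*1)*(-16) = ((-1 - 8)*1)*(-16) = -9*1*(-16) = -9*(-16) = 144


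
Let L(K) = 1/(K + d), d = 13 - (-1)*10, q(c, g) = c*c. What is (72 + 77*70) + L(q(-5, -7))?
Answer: 262177/48 ≈ 5462.0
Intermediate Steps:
q(c, g) = c**2
d = 23 (d = 13 - 1*(-10) = 13 + 10 = 23)
L(K) = 1/(23 + K) (L(K) = 1/(K + 23) = 1/(23 + K))
(72 + 77*70) + L(q(-5, -7)) = (72 + 77*70) + 1/(23 + (-5)**2) = (72 + 5390) + 1/(23 + 25) = 5462 + 1/48 = 262177/48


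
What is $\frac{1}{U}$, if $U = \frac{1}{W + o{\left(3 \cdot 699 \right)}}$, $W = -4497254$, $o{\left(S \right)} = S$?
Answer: $-4495157$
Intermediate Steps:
$U = - \frac{1}{4495157}$ ($U = \frac{1}{-4497254 + 3 \cdot 699} = \frac{1}{-4497254 + 2097} = \frac{1}{-4495157} = - \frac{1}{4495157} \approx -2.2246 \cdot 10^{-7}$)
$\frac{1}{U} = \frac{1}{- \frac{1}{4495157}} = -4495157$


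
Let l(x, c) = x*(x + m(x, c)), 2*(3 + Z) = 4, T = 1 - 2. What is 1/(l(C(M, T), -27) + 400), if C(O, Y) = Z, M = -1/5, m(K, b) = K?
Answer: 1/402 ≈ 0.0024876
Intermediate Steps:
T = -1
M = -⅕ (M = -1*⅕ = -⅕ ≈ -0.20000)
Z = -1 (Z = -3 + (½)*4 = -3 + 2 = -1)
C(O, Y) = -1
l(x, c) = 2*x² (l(x, c) = x*(x + x) = x*(2*x) = 2*x²)
1/(l(C(M, T), -27) + 400) = 1/(2*(-1)² + 400) = 1/(2*1 + 400) = 1/(2 + 400) = 1/402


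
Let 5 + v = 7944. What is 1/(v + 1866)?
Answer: 1/9805 ≈ 0.00010199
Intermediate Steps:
v = 7939 (v = -5 + 7944 = 7939)
1/(v + 1866) = 1/(7939 + 1866) = 1/9805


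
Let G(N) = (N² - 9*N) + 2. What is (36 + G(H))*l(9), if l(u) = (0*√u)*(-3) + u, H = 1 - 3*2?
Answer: 972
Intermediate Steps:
H = -5 (H = 1 - 6 = -5)
l(u) = u (l(u) = 0*(-3) + u = 0 + u = u)
G(N) = 2 + N² - 9*N
(36 + G(H))*l(9) = (36 + (2 + (-5)² - 9*(-5)))*9 = (36 + (2 + 25 + 45))*9 = (36 + 72)*9 = 108*9 = 972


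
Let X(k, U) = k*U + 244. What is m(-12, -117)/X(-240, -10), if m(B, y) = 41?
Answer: 41/2644 ≈ 0.015507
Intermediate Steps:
X(k, U) = 244 + U*k (X(k, U) = U*k + 244 = 244 + U*k)
m(-12, -117)/X(-240, -10) = 41/(244 - 10*(-240)) = 41/(244 + 2400) = 41/2644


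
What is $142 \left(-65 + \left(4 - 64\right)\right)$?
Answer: $-17750$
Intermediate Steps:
$142 \left(-65 + \left(4 - 64\right)\right) = 142 \left(-65 - 60\right) = 142 \left(-125\right) = -17750$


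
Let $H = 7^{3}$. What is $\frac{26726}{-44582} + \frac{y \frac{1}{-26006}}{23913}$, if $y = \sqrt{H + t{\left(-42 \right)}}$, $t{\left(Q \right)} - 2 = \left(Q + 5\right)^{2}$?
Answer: $- \frac{13363}{22291} - \frac{\sqrt{1714}}{621881478} \approx -0.59948$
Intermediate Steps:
$t{\left(Q \right)} = 2 + \left(5 + Q\right)^{2}$ ($t{\left(Q \right)} = 2 + \left(Q + 5\right)^{2} = 2 + \left(5 + Q\right)^{2}$)
$H = 343$
$y = \sqrt{1714}$ ($y = \sqrt{343 + \left(2 + \left(5 - 42\right)^{2}\right)} = \sqrt{343 + \left(2 + \left(-37\right)^{2}\right)} = \sqrt{343 + \left(2 + 1369\right)} = \sqrt{343 + 1371} = \sqrt{1714} \approx 41.401$)
$\frac{26726}{-44582} + \frac{y \frac{1}{-26006}}{23913} = \frac{26726}{-44582} + \frac{\sqrt{1714} \frac{1}{-26006}}{23913} = 26726 \left(- \frac{1}{44582}\right) + \sqrt{1714} \left(- \frac{1}{26006}\right) \frac{1}{23913} = - \frac{13363}{22291} + - \frac{\sqrt{1714}}{26006} \cdot \frac{1}{23913} = - \frac{13363}{22291} - \frac{\sqrt{1714}}{621881478}$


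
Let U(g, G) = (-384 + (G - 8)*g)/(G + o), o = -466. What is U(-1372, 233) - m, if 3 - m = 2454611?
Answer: 572232748/233 ≈ 2.4559e+6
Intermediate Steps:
m = -2454608 (m = 3 - 1*2454611 = 3 - 2454611 = -2454608)
U(g, G) = (-384 + g*(-8 + G))/(-466 + G) (U(g, G) = (-384 + (G - 8)*g)/(G - 466) = (-384 + (-8 + G)*g)/(-466 + G) = (-384 + g*(-8 + G))/(-466 + G))
U(-1372, 233) - m = (-384 - 8*(-1372) + 233*(-1372))/(-466 + 233) - 1*(-2454608) = (-384 + 10976 - 319676)/(-233) + 2454608 = -1/233*(-309084) + 2454608 = 309084/233 + 2454608 = 572232748/233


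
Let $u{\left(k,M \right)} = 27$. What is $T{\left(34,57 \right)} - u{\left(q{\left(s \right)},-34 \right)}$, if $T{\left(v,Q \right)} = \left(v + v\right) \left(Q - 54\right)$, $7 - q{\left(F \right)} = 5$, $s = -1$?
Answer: $177$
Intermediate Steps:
$q{\left(F \right)} = 2$ ($q{\left(F \right)} = 7 - 5 = 2$)
$T{\left(v,Q \right)} = 2 v \left(-54 + Q\right)$
$T{\left(34,57 \right)} - u{\left(q{\left(s \right)},-34 \right)} = 2 \cdot 34 \left(-54 + 57\right) - 27 = 2 \cdot 34 \cdot 3 - 27 = 204 - 27 = 177$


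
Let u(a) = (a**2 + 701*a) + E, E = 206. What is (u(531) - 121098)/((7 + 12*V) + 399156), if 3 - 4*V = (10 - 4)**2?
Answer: 133325/99766 ≈ 1.3364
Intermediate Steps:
V = -33/4 (V = 3/4 - (10 - 4)**2/4 = 3/4 - 1/4*6**2 = 3/4 - 1/4*36 = 3/4 - 9 = -33/4 ≈ -8.2500)
u(a) = 206 + a**2 + 701*a (u(a) = (a**2 + 701*a) + 206 = 206 + a**2 + 701*a)
(u(531) - 121098)/((7 + 12*V) + 399156) = ((206 + 531**2 + 701*531) - 121098)/((7 + 12*(-33/4)) + 399156) = ((206 + 281961 + 372231) - 121098)/((7 - 99) + 399156) = (654398 - 121098)/(-92 + 399156) = 533300/399064 = 533300*(1/399064) = 133325/99766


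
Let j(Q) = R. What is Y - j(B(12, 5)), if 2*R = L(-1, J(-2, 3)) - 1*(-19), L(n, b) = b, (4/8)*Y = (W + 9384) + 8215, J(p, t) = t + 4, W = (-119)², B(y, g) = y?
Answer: 63507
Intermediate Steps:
W = 14161
J(p, t) = 4 + t
Y = 63520 (Y = 2*((14161 + 9384) + 8215) = 2*(23545 + 8215) = 2*31760 = 63520)
R = 13 (R = ((4 + 3) - 1*(-19))/2 = (7 + 19)/2 = (½)*26 = 13)
j(Q) = 13
Y - j(B(12, 5)) = 63520 - 1*13 = 63520 - 13 = 63507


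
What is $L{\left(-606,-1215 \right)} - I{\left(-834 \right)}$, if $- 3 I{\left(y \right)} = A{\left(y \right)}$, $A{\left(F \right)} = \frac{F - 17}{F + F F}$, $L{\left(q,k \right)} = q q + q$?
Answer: $\frac{764117779729}{2084166} \approx 3.6663 \cdot 10^{5}$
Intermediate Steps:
$L{\left(q,k \right)} = q + q^{2}$ ($L{\left(q,k \right)} = q^{2} + q = q + q^{2}$)
$A{\left(F \right)} = \frac{-17 + F}{F + F^{2}}$
$I{\left(y \right)} = - \frac{-17 + y}{3 y \left(1 + y\right)}$ ($I{\left(y \right)} = - \frac{\frac{1}{y} \frac{1}{1 + y} \left(-17 + y\right)}{3} = - \frac{-17 + y}{3 y \left(1 + y\right)}$)
$L{\left(-606,-1215 \right)} - I{\left(-834 \right)} = - 606 \left(1 - 606\right) - \frac{17 - -834}{3 \left(-834\right) \left(1 - 834\right)} = \left(-606\right) \left(-605\right) - \frac{1}{3} \left(- \frac{1}{834}\right) \frac{1}{-833} \left(17 + 834\right) = 366630 - \frac{1}{3} \left(- \frac{1}{834}\right) \left(- \frac{1}{833}\right) 851 = 366630 - \frac{851}{2084166} = \frac{764117779729}{2084166}$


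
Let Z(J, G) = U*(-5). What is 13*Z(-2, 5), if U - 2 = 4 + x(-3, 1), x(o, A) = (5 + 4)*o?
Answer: 1365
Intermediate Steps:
x(o, A) = 9*o
U = -21 (U = 2 + (4 + 9*(-3)) = 2 + (4 - 27) = 2 - 23 = -21)
Z(J, G) = 105 (Z(J, G) = -21*(-5) = 105)
13*Z(-2, 5) = 13*105 = 1365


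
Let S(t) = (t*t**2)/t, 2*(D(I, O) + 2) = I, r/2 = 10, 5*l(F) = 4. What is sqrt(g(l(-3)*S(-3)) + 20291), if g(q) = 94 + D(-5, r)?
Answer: 3*sqrt(9058)/2 ≈ 142.76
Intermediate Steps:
l(F) = 4/5 (l(F) = (1/5)*4 = 4/5)
r = 20 (r = 2*10 = 20)
D(I, O) = -2 + I/2
S(t) = t**2 (S(t) = t**3/t = t**2)
g(q) = 179/2 (g(q) = 94 + (-2 + (1/2)*(-5)) = 94 + (-2 - 5/2) = 94 - 9/2 = 179/2)
sqrt(g(l(-3)*S(-3)) + 20291) = sqrt(179/2 + 20291) = sqrt(40761/2) = 3*sqrt(9058)/2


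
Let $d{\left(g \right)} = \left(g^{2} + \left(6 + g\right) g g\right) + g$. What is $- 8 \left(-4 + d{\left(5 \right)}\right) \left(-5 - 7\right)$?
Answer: $28896$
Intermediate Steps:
$d{\left(g \right)} = g + g^{2} + g^{2} \left(6 + g\right)$ ($d{\left(g \right)} = \left(g^{2} + g \left(6 + g\right) g\right) + g = \left(g^{2} + g^{2} \left(6 + g\right)\right) + g = g + g^{2} + g^{2} \left(6 + g\right)$)
$- 8 \left(-4 + d{\left(5 \right)}\right) \left(-5 - 7\right) = - 8 \left(-4 + 5 \left(1 + 5^{2} + 7 \cdot 5\right)\right) \left(-5 - 7\right) = - 8 \left(-4 + 5 \left(1 + 25 + 35\right)\right) \left(-12\right) = - 8 \left(-4 + 5 \cdot 61\right) \left(-12\right) = - 8 \left(-4 + 305\right) \left(-12\right) = - 8 \cdot 301 \left(-12\right) = \left(-8\right) \left(-3612\right) = 28896$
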